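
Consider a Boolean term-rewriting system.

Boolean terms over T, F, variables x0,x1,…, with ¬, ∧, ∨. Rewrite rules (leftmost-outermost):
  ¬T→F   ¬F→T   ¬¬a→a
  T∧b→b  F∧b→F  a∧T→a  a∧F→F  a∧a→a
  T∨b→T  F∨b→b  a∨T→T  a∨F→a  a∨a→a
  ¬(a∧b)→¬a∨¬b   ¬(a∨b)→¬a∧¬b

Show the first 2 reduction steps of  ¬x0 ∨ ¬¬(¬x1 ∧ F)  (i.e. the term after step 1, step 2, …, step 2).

Answer: after 2 steps: ¬x0 ∨ F

Reduction:
  start: ¬x0 ∨ ¬¬(¬x1 ∧ F)
  →1  ¬x0 ∨ (¬x1 ∧ F)
  →2  ¬x0 ∨ F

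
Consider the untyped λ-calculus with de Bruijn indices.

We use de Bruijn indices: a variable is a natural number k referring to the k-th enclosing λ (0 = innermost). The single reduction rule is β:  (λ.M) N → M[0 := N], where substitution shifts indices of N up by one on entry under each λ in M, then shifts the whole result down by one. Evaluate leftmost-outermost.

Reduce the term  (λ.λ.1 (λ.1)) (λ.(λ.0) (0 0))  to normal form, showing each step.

  start: (λ.λ.1 (λ.1)) (λ.(λ.0) (0 0))
  step 1: λ.(λ.(λ.0) (0 0)) (λ.1)
  step 2: λ.(λ.0) ((λ.1) (λ.1))
  step 3: λ.(λ.1) (λ.1)
  step 4: λ.0

Answer: normal form = λ.0  (in 4 steps)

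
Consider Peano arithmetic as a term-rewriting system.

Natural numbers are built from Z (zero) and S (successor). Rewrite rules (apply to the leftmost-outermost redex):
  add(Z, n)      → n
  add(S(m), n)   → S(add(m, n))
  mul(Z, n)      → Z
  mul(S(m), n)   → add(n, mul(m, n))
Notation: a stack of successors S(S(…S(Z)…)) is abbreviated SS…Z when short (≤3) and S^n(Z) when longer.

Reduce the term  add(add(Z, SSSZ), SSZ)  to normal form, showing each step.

Answer: normal form = S^5(Z)  (in 5 steps)

Working:
  start: add(add(Z, SSSZ), SSZ)
  [1] add(SSSZ, SSZ)
  [2] S(add(SSZ, SSZ))
  [3] S(S(add(SZ, SSZ)))
  [4] S(S(S(add(Z, SSZ))))
  [5] S^5(Z)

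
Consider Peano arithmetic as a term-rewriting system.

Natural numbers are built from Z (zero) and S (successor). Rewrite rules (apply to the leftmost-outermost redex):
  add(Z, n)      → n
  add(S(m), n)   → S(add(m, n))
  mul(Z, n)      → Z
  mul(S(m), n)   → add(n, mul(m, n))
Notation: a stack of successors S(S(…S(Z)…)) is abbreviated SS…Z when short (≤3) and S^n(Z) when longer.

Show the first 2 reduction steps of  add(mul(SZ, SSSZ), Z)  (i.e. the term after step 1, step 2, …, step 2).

Answer: after 2 steps: add(S(add(SSZ, mul(Z, SSSZ))), Z)

Working:
  start: add(mul(SZ, SSSZ), Z)
  step 1: add(add(SSSZ, mul(Z, SSSZ)), Z)
  step 2: add(S(add(SSZ, mul(Z, SSSZ))), Z)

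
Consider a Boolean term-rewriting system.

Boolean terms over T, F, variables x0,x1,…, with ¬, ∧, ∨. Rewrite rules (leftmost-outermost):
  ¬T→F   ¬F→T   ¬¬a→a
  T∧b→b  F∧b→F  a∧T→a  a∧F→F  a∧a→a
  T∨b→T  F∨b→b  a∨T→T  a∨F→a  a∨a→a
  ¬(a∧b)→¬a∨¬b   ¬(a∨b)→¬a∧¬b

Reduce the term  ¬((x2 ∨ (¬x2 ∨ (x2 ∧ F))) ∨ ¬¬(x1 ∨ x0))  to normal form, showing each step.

  start: ¬((x2 ∨ (¬x2 ∨ (x2 ∧ F))) ∨ ¬¬(x1 ∨ x0))
  [1] ¬(x2 ∨ (¬x2 ∨ (x2 ∧ F))) ∧ ¬¬¬(x1 ∨ x0)
  [2] (¬x2 ∧ ¬(¬x2 ∨ (x2 ∧ F))) ∧ ¬¬¬(x1 ∨ x0)
  [3] (¬x2 ∧ (¬¬x2 ∧ ¬(x2 ∧ F))) ∧ ¬¬¬(x1 ∨ x0)
  [4] (¬x2 ∧ (x2 ∧ ¬(x2 ∧ F))) ∧ ¬¬¬(x1 ∨ x0)
  [5] (¬x2 ∧ (x2 ∧ (¬x2 ∨ ¬F))) ∧ ¬¬¬(x1 ∨ x0)
  [6] (¬x2 ∧ (x2 ∧ (¬x2 ∨ T))) ∧ ¬¬¬(x1 ∨ x0)
  [7] (¬x2 ∧ (x2 ∧ T)) ∧ ¬¬¬(x1 ∨ x0)
  [8] (¬x2 ∧ x2) ∧ ¬¬¬(x1 ∨ x0)
  [9] (¬x2 ∧ x2) ∧ ¬(x1 ∨ x0)
  [10] (¬x2 ∧ x2) ∧ (¬x1 ∧ ¬x0)

Answer: normal form = (¬x2 ∧ x2) ∧ (¬x1 ∧ ¬x0)  (in 10 steps)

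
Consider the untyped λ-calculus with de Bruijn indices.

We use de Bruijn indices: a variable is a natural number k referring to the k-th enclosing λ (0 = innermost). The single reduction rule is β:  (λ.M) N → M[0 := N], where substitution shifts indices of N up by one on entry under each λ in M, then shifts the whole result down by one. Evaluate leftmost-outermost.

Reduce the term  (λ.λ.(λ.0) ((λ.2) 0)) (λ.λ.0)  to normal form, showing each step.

  start: (λ.λ.(λ.0) ((λ.2) 0)) (λ.λ.0)
  →1  λ.(λ.0) ((λ.λ.λ.0) 0)
  →2  λ.(λ.λ.λ.0) 0
  →3  λ.λ.λ.0

Answer: normal form = λ.λ.λ.0  (in 3 steps)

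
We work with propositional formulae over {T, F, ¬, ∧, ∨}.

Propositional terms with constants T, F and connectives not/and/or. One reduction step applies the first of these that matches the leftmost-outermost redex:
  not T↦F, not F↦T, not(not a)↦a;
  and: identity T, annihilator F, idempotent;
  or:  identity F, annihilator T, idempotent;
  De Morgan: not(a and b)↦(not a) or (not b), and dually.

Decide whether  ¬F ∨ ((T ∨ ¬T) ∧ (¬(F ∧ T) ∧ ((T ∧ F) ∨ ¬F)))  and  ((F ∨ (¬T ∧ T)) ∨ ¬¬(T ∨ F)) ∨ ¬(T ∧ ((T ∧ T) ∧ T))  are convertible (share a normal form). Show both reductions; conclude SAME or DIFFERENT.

Term A:
  start: ¬F ∨ ((T ∨ ¬T) ∧ (¬(F ∧ T) ∧ ((T ∧ F) ∨ ¬F)))
  →1  T ∨ ((T ∨ ¬T) ∧ (¬(F ∧ T) ∧ ((T ∧ F) ∨ ¬F)))
  →2  T

Term B:
  start: ((F ∨ (¬T ∧ T)) ∨ ¬¬(T ∨ F)) ∨ ¬(T ∧ ((T ∧ T) ∧ T))
  →1  ((¬T ∧ T) ∨ ¬¬(T ∨ F)) ∨ ¬(T ∧ ((T ∧ T) ∧ T))
  →2  (¬T ∨ ¬¬(T ∨ F)) ∨ ¬(T ∧ ((T ∧ T) ∧ T))
  →3  (F ∨ ¬¬(T ∨ F)) ∨ ¬(T ∧ ((T ∧ T) ∧ T))
  →4  ¬¬(T ∨ F) ∨ ¬(T ∧ ((T ∧ T) ∧ T))
  →5  (T ∨ F) ∨ ¬(T ∧ ((T ∧ T) ∧ T))
  →6  T ∨ ¬(T ∧ ((T ∧ T) ∧ T))
  →7  T

Answer: SAME — A ⇓ T, B ⇓ T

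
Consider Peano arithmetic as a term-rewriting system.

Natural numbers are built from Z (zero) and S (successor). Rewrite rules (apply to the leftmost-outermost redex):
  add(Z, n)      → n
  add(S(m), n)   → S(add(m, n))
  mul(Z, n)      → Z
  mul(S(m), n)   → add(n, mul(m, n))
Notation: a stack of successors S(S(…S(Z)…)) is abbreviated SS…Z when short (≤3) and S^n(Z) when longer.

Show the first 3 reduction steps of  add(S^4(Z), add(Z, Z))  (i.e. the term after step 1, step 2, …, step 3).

Answer: after 3 steps: S(S(S(add(SZ, add(Z, Z)))))

Reduction:
  start: add(S^4(Z), add(Z, Z))
  [1] S(add(SSSZ, add(Z, Z)))
  [2] S(S(add(SSZ, add(Z, Z))))
  [3] S(S(S(add(SZ, add(Z, Z)))))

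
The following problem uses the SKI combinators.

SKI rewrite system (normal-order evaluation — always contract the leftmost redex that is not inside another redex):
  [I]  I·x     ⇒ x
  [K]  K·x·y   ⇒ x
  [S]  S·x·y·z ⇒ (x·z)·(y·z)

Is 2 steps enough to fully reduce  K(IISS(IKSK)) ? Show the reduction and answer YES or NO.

  start: K(IISS(IKSK))
  [1] K(ISS(IKSK))
  [2] K(SS(IKSK))

Answer: NO — after 2 steps the term is K(SS(IKSK)), not yet normal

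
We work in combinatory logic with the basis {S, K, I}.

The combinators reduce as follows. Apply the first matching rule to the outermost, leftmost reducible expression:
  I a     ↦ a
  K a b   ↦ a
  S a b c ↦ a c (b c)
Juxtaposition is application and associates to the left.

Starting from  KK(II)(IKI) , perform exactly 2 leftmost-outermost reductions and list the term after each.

Answer: after 2 steps: K(KI)

Working:
  start: KK(II)(IKI)
  [1] K(IKI)
  [2] K(KI)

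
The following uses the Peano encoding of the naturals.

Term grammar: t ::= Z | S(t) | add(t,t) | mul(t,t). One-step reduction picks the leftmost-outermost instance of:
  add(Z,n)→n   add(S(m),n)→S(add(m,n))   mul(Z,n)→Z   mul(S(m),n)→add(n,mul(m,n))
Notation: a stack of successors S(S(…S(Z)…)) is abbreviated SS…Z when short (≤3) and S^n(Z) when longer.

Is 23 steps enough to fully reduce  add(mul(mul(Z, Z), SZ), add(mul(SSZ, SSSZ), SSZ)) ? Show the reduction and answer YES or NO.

  start: add(mul(mul(Z, Z), SZ), add(mul(SSZ, SSSZ), SSZ))
  →1  add(mul(Z, SZ), add(mul(SSZ, SSSZ), SSZ))
  →2  add(Z, add(mul(SSZ, SSSZ), SSZ))
  →3  add(mul(SSZ, SSSZ), SSZ)
  →4  add(add(SSSZ, mul(SZ, SSSZ)), SSZ)
  →5  add(S(add(SSZ, mul(SZ, SSSZ))), SSZ)
  →6  S(add(add(SSZ, mul(SZ, SSSZ)), SSZ))
  →7  S(add(S(add(SZ, mul(SZ, SSSZ))), SSZ))
  →8  S(S(add(add(SZ, mul(SZ, SSSZ)), SSZ)))
  →9  S(S(add(S(add(Z, mul(SZ, SSSZ))), SSZ)))
  →10  S(S(S(add(add(Z, mul(SZ, SSSZ)), SSZ))))
  →11  S(S(S(add(mul(SZ, SSSZ), SSZ))))
  →12  S(S(S(add(add(SSSZ, mul(Z, SSSZ)), SSZ))))
  →13  S(S(S(add(S(add(SSZ, mul(Z, SSSZ))), SSZ))))
  →14  S(S(S(S(add(add(SSZ, mul(Z, SSSZ)), SSZ)))))
  →15  S(S(S(S(add(S(add(SZ, mul(Z, SSSZ))), SSZ)))))
  →16  S(S(S(S(S(add(add(SZ, mul(Z, SSSZ)), SSZ))))))
  →17  S(S(S(S(S(add(S(add(Z, mul(Z, SSSZ))), SSZ))))))
  →18  S(S(S(S(S(S(add(add(Z, mul(Z, SSSZ)), SSZ)))))))
  →19  S(S(S(S(S(S(add(mul(Z, SSSZ), SSZ)))))))
  →20  S(S(S(S(S(S(add(Z, SSZ)))))))
  →21  S^8(Z)

Answer: YES — reaches normal form S^8(Z) in 21 ≤ 23 steps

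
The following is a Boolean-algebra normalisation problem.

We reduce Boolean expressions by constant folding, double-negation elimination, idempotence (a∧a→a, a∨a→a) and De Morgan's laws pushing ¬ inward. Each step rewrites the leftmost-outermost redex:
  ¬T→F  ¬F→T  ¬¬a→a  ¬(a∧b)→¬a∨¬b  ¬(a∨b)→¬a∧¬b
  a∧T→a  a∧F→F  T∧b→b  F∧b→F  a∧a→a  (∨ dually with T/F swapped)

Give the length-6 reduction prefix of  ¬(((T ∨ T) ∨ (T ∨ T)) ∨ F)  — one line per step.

  start: ¬(((T ∨ T) ∨ (T ∨ T)) ∨ F)
  step 1: ¬((T ∨ T) ∨ (T ∨ T)) ∧ ¬F
  step 2: (¬(T ∨ T) ∧ ¬(T ∨ T)) ∧ ¬F
  step 3: ¬(T ∨ T) ∧ ¬F
  step 4: (¬T ∧ ¬T) ∧ ¬F
  step 5: ¬T ∧ ¬F
  step 6: F ∧ ¬F

Answer: after 6 steps: F ∧ ¬F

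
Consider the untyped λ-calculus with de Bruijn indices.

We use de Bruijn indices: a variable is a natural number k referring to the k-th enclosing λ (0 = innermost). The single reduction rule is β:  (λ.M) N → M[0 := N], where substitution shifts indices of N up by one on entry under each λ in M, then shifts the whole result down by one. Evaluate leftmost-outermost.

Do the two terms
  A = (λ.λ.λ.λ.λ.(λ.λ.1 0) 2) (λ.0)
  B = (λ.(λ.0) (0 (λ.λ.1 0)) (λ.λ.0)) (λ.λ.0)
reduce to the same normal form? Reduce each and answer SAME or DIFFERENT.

Term A:
  start: (λ.λ.λ.λ.λ.(λ.λ.1 0) 2) (λ.0)
  →1  λ.λ.λ.λ.(λ.λ.1 0) 2
  →2  λ.λ.λ.λ.λ.3 0

Term B:
  start: (λ.(λ.0) (0 (λ.λ.1 0)) (λ.λ.0)) (λ.λ.0)
  →1  (λ.0) ((λ.λ.0) (λ.λ.1 0)) (λ.λ.0)
  →2  (λ.λ.0) (λ.λ.1 0) (λ.λ.0)
  →3  (λ.0) (λ.λ.0)
  →4  λ.λ.0

Answer: DIFFERENT — A ⇓ λ.λ.λ.λ.λ.3 0, B ⇓ λ.λ.0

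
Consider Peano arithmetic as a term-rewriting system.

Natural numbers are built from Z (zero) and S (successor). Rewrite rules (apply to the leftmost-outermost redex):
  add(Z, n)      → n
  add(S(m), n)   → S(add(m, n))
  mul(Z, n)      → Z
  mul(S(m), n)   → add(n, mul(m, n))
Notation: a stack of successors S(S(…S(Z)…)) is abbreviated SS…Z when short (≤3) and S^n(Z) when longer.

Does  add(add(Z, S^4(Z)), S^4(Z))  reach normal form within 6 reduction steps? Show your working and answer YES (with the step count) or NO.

Answer: YES — reaches normal form S^8(Z) in 6 ≤ 6 steps

Reduction:
  start: add(add(Z, S^4(Z)), S^4(Z))
  [1] add(S^4(Z), S^4(Z))
  [2] S(add(SSSZ, S^4(Z)))
  [3] S(S(add(SSZ, S^4(Z))))
  [4] S(S(S(add(SZ, S^4(Z)))))
  [5] S(S(S(S(add(Z, S^4(Z))))))
  [6] S^8(Z)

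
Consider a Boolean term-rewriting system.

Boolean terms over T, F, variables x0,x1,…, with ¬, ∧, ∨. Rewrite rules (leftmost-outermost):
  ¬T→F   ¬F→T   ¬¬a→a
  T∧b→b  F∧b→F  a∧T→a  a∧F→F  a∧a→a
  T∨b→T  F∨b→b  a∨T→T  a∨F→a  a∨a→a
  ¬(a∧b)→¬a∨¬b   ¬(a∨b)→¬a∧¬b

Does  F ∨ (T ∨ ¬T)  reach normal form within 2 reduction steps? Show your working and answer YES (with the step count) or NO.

  start: F ∨ (T ∨ ¬T)
  [1] T ∨ ¬T
  [2] T

Answer: YES — reaches normal form T in 2 ≤ 2 steps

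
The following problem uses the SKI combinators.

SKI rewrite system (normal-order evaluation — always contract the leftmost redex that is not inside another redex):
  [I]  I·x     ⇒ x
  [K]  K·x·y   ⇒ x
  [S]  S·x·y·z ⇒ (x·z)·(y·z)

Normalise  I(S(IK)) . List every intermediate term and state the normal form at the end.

  start: I(S(IK))
  step 1: S(IK)
  step 2: SK

Answer: normal form = SK  (in 2 steps)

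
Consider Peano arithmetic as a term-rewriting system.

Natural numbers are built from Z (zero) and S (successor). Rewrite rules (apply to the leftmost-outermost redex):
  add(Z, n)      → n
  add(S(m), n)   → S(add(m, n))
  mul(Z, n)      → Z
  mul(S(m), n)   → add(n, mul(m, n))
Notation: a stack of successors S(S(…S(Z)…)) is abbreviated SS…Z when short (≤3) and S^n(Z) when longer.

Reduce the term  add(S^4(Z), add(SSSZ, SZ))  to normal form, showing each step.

  start: add(S^4(Z), add(SSSZ, SZ))
  step 1: S(add(SSSZ, add(SSSZ, SZ)))
  step 2: S(S(add(SSZ, add(SSSZ, SZ))))
  step 3: S(S(S(add(SZ, add(SSSZ, SZ)))))
  step 4: S(S(S(S(add(Z, add(SSSZ, SZ))))))
  step 5: S(S(S(S(add(SSSZ, SZ)))))
  step 6: S(S(S(S(S(add(SSZ, SZ))))))
  step 7: S(S(S(S(S(S(add(SZ, SZ)))))))
  step 8: S(S(S(S(S(S(S(add(Z, SZ))))))))
  step 9: S^8(Z)

Answer: normal form = S^8(Z)  (in 9 steps)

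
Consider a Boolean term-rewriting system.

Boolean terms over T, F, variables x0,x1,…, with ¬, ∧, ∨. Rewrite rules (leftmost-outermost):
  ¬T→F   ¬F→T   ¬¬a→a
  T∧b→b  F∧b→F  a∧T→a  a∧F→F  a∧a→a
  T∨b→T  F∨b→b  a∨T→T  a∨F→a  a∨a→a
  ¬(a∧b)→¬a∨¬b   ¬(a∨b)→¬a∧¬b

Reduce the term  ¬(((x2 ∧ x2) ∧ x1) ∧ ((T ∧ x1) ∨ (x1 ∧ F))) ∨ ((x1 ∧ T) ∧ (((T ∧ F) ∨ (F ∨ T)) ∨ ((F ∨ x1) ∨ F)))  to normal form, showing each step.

  start: ¬(((x2 ∧ x2) ∧ x1) ∧ ((T ∧ x1) ∨ (x1 ∧ F))) ∨ ((x1 ∧ T) ∧ (((T ∧ F) ∨ (F ∨ T)) ∨ ((F ∨ x1) ∨ F)))
  step 1: (¬((x2 ∧ x2) ∧ x1) ∨ ¬((T ∧ x1) ∨ (x1 ∧ F))) ∨ ((x1 ∧ T) ∧ (((T ∧ F) ∨ (F ∨ T)) ∨ ((F ∨ x1) ∨ F)))
  step 2: ((¬(x2 ∧ x2) ∨ ¬x1) ∨ ¬((T ∧ x1) ∨ (x1 ∧ F))) ∨ ((x1 ∧ T) ∧ (((T ∧ F) ∨ (F ∨ T)) ∨ ((F ∨ x1) ∨ F)))
  step 3: (((¬x2 ∨ ¬x2) ∨ ¬x1) ∨ ¬((T ∧ x1) ∨ (x1 ∧ F))) ∨ ((x1 ∧ T) ∧ (((T ∧ F) ∨ (F ∨ T)) ∨ ((F ∨ x1) ∨ F)))
  step 4: ((¬x2 ∨ ¬x1) ∨ ¬((T ∧ x1) ∨ (x1 ∧ F))) ∨ ((x1 ∧ T) ∧ (((T ∧ F) ∨ (F ∨ T)) ∨ ((F ∨ x1) ∨ F)))
  step 5: ((¬x2 ∨ ¬x1) ∨ (¬(T ∧ x1) ∧ ¬(x1 ∧ F))) ∨ ((x1 ∧ T) ∧ (((T ∧ F) ∨ (F ∨ T)) ∨ ((F ∨ x1) ∨ F)))
  step 6: ((¬x2 ∨ ¬x1) ∨ ((¬T ∨ ¬x1) ∧ ¬(x1 ∧ F))) ∨ ((x1 ∧ T) ∧ (((T ∧ F) ∨ (F ∨ T)) ∨ ((F ∨ x1) ∨ F)))
  step 7: ((¬x2 ∨ ¬x1) ∨ ((F ∨ ¬x1) ∧ ¬(x1 ∧ F))) ∨ ((x1 ∧ T) ∧ (((T ∧ F) ∨ (F ∨ T)) ∨ ((F ∨ x1) ∨ F)))
  step 8: ((¬x2 ∨ ¬x1) ∨ (¬x1 ∧ ¬(x1 ∧ F))) ∨ ((x1 ∧ T) ∧ (((T ∧ F) ∨ (F ∨ T)) ∨ ((F ∨ x1) ∨ F)))
  step 9: ((¬x2 ∨ ¬x1) ∨ (¬x1 ∧ (¬x1 ∨ ¬F))) ∨ ((x1 ∧ T) ∧ (((T ∧ F) ∨ (F ∨ T)) ∨ ((F ∨ x1) ∨ F)))
  step 10: ((¬x2 ∨ ¬x1) ∨ (¬x1 ∧ (¬x1 ∨ T))) ∨ ((x1 ∧ T) ∧ (((T ∧ F) ∨ (F ∨ T)) ∨ ((F ∨ x1) ∨ F)))
  step 11: ((¬x2 ∨ ¬x1) ∨ (¬x1 ∧ T)) ∨ ((x1 ∧ T) ∧ (((T ∧ F) ∨ (F ∨ T)) ∨ ((F ∨ x1) ∨ F)))
  step 12: ((¬x2 ∨ ¬x1) ∨ ¬x1) ∨ ((x1 ∧ T) ∧ (((T ∧ F) ∨ (F ∨ T)) ∨ ((F ∨ x1) ∨ F)))
  step 13: ((¬x2 ∨ ¬x1) ∨ ¬x1) ∨ (x1 ∧ (((T ∧ F) ∨ (F ∨ T)) ∨ ((F ∨ x1) ∨ F)))
  step 14: ((¬x2 ∨ ¬x1) ∨ ¬x1) ∨ (x1 ∧ ((F ∨ (F ∨ T)) ∨ ((F ∨ x1) ∨ F)))
  step 15: ((¬x2 ∨ ¬x1) ∨ ¬x1) ∨ (x1 ∧ ((F ∨ T) ∨ ((F ∨ x1) ∨ F)))
  step 16: ((¬x2 ∨ ¬x1) ∨ ¬x1) ∨ (x1 ∧ (T ∨ ((F ∨ x1) ∨ F)))
  step 17: ((¬x2 ∨ ¬x1) ∨ ¬x1) ∨ (x1 ∧ T)
  step 18: ((¬x2 ∨ ¬x1) ∨ ¬x1) ∨ x1

Answer: normal form = ((¬x2 ∨ ¬x1) ∨ ¬x1) ∨ x1  (in 18 steps)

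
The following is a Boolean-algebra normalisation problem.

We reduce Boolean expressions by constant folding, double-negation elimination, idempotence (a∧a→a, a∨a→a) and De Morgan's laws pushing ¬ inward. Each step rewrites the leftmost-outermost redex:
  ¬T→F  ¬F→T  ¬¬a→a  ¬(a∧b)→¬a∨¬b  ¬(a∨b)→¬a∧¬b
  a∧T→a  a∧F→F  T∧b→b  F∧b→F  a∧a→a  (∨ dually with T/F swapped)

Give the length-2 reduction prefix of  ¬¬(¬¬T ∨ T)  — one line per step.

  start: ¬¬(¬¬T ∨ T)
  step 1: ¬¬T ∨ T
  step 2: T

Answer: after 2 steps: T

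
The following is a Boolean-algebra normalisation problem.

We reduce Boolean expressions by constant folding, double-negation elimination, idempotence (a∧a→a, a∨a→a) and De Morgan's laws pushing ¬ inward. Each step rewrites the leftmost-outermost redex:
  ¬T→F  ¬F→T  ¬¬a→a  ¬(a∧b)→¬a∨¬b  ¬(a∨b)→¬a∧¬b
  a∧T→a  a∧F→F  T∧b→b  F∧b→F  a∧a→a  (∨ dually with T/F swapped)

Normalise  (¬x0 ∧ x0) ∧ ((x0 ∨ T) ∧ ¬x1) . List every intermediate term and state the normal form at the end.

  start: (¬x0 ∧ x0) ∧ ((x0 ∨ T) ∧ ¬x1)
  [1] (¬x0 ∧ x0) ∧ (T ∧ ¬x1)
  [2] (¬x0 ∧ x0) ∧ ¬x1

Answer: normal form = (¬x0 ∧ x0) ∧ ¬x1  (in 2 steps)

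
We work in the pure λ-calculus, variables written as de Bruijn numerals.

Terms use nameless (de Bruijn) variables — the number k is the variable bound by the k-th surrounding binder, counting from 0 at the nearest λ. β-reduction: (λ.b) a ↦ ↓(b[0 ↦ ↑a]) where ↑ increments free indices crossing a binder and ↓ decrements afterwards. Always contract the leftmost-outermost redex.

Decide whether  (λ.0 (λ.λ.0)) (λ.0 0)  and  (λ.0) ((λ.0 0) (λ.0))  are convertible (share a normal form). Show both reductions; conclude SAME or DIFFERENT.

Answer: SAME — A ⇓ λ.0, B ⇓ λ.0

Derivation:
Term A:
  start: (λ.0 (λ.λ.0)) (λ.0 0)
  [1] (λ.0 0) (λ.λ.0)
  [2] (λ.λ.0) (λ.λ.0)
  [3] λ.0

Term B:
  start: (λ.0) ((λ.0 0) (λ.0))
  [1] (λ.0 0) (λ.0)
  [2] (λ.0) (λ.0)
  [3] λ.0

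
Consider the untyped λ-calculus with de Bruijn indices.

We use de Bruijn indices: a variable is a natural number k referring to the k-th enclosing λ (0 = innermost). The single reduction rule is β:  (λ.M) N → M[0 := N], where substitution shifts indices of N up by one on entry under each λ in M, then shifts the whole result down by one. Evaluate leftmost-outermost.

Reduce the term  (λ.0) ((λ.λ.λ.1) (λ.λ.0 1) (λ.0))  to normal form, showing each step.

Answer: normal form = λ.λ.0  (in 3 steps)

Derivation:
  start: (λ.0) ((λ.λ.λ.1) (λ.λ.0 1) (λ.0))
  [1] (λ.λ.λ.1) (λ.λ.0 1) (λ.0)
  [2] (λ.λ.1) (λ.0)
  [3] λ.λ.0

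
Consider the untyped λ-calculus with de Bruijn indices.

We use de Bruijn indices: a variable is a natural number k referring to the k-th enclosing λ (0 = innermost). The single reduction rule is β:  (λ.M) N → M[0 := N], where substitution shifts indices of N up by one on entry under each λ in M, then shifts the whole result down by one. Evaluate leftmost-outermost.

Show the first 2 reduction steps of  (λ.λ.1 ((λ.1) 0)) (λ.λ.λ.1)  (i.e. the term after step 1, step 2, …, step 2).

  start: (λ.λ.1 ((λ.1) 0)) (λ.λ.λ.1)
  step 1: λ.(λ.λ.λ.1) ((λ.1) 0)
  step 2: λ.λ.λ.1

Answer: after 2 steps: λ.λ.λ.1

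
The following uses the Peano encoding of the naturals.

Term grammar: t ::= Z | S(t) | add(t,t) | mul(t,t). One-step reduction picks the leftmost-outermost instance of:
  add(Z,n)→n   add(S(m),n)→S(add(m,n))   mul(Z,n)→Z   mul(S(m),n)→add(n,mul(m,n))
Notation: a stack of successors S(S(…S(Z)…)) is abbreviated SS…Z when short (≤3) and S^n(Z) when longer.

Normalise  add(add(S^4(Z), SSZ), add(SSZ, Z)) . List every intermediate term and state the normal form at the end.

  start: add(add(S^4(Z), SSZ), add(SSZ, Z))
  →1  add(S(add(SSSZ, SSZ)), add(SSZ, Z))
  →2  S(add(add(SSSZ, SSZ), add(SSZ, Z)))
  →3  S(add(S(add(SSZ, SSZ)), add(SSZ, Z)))
  →4  S(S(add(add(SSZ, SSZ), add(SSZ, Z))))
  →5  S(S(add(S(add(SZ, SSZ)), add(SSZ, Z))))
  →6  S(S(S(add(add(SZ, SSZ), add(SSZ, Z)))))
  →7  S(S(S(add(S(add(Z, SSZ)), add(SSZ, Z)))))
  →8  S(S(S(S(add(add(Z, SSZ), add(SSZ, Z))))))
  →9  S(S(S(S(add(SSZ, add(SSZ, Z))))))
  →10  S(S(S(S(S(add(SZ, add(SSZ, Z)))))))
  →11  S(S(S(S(S(S(add(Z, add(SSZ, Z))))))))
  →12  S(S(S(S(S(S(add(SSZ, Z)))))))
  →13  S(S(S(S(S(S(S(add(SZ, Z))))))))
  →14  S(S(S(S(S(S(S(S(add(Z, Z)))))))))
  →15  S^8(Z)

Answer: normal form = S^8(Z)  (in 15 steps)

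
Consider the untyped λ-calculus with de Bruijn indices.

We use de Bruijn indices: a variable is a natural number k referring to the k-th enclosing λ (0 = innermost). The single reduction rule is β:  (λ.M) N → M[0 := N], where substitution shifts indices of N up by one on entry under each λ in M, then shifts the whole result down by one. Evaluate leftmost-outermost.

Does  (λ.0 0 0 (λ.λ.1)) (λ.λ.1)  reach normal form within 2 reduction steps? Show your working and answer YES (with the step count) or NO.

Answer: NO — after 2 steps the term is (λ.λ.λ.1) (λ.λ.1) (λ.λ.1), not yet normal

Reduction:
  start: (λ.0 0 0 (λ.λ.1)) (λ.λ.1)
  →1  (λ.λ.1) (λ.λ.1) (λ.λ.1) (λ.λ.1)
  →2  (λ.λ.λ.1) (λ.λ.1) (λ.λ.1)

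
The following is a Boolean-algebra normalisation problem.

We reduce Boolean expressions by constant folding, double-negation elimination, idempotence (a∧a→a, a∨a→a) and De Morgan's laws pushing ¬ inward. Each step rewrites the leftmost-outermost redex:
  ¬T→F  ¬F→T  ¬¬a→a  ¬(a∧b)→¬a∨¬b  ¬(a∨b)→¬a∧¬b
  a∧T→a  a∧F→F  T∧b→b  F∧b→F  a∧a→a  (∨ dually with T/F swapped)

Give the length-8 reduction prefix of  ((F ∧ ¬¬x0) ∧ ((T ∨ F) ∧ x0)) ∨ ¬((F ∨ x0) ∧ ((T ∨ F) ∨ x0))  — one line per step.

Answer: after 8 steps: ¬x0 ∨ (¬(T ∨ F) ∧ ¬x0)

Derivation:
  start: ((F ∧ ¬¬x0) ∧ ((T ∨ F) ∧ x0)) ∨ ¬((F ∨ x0) ∧ ((T ∨ F) ∨ x0))
  →1  (F ∧ ((T ∨ F) ∧ x0)) ∨ ¬((F ∨ x0) ∧ ((T ∨ F) ∨ x0))
  →2  F ∨ ¬((F ∨ x0) ∧ ((T ∨ F) ∨ x0))
  →3  ¬((F ∨ x0) ∧ ((T ∨ F) ∨ x0))
  →4  ¬(F ∨ x0) ∨ ¬((T ∨ F) ∨ x0)
  →5  (¬F ∧ ¬x0) ∨ ¬((T ∨ F) ∨ x0)
  →6  (T ∧ ¬x0) ∨ ¬((T ∨ F) ∨ x0)
  →7  ¬x0 ∨ ¬((T ∨ F) ∨ x0)
  →8  ¬x0 ∨ (¬(T ∨ F) ∧ ¬x0)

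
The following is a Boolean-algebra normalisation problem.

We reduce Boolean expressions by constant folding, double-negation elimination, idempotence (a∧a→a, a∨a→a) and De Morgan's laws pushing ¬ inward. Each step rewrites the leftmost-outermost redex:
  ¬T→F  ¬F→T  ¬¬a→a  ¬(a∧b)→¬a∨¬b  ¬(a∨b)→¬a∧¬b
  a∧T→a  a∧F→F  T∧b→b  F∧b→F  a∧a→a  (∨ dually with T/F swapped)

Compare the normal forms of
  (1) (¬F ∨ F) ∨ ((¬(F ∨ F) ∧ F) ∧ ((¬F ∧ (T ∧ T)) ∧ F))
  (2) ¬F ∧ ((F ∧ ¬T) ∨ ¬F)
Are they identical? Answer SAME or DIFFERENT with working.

Answer: SAME — A ⇓ T, B ⇓ T

Derivation:
Term A:
  start: (¬F ∨ F) ∨ ((¬(F ∨ F) ∧ F) ∧ ((¬F ∧ (T ∧ T)) ∧ F))
  [1] ¬F ∨ ((¬(F ∨ F) ∧ F) ∧ ((¬F ∧ (T ∧ T)) ∧ F))
  [2] T ∨ ((¬(F ∨ F) ∧ F) ∧ ((¬F ∧ (T ∧ T)) ∧ F))
  [3] T

Term B:
  start: ¬F ∧ ((F ∧ ¬T) ∨ ¬F)
  [1] T ∧ ((F ∧ ¬T) ∨ ¬F)
  [2] (F ∧ ¬T) ∨ ¬F
  [3] F ∨ ¬F
  [4] ¬F
  [5] T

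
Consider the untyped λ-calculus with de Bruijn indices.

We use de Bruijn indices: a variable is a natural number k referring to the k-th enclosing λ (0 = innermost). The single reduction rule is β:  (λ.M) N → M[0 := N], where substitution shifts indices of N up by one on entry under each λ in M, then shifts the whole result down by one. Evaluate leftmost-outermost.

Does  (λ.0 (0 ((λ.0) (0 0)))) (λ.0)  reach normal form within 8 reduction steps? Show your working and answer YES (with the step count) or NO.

Answer: YES — reaches normal form λ.0 in 5 ≤ 8 steps

Working:
  start: (λ.0 (0 ((λ.0) (0 0)))) (λ.0)
  →1  (λ.0) ((λ.0) ((λ.0) ((λ.0) (λ.0))))
  →2  (λ.0) ((λ.0) ((λ.0) (λ.0)))
  →3  (λ.0) ((λ.0) (λ.0))
  →4  (λ.0) (λ.0)
  →5  λ.0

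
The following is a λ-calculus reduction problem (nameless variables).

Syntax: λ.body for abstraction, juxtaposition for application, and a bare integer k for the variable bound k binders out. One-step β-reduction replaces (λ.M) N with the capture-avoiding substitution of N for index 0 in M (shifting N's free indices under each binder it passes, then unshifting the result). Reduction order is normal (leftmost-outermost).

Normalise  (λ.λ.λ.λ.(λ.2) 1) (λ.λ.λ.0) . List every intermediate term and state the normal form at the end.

Answer: normal form = λ.λ.λ.1  (in 2 steps)

Derivation:
  start: (λ.λ.λ.λ.(λ.2) 1) (λ.λ.λ.0)
  →1  λ.λ.λ.(λ.2) 1
  →2  λ.λ.λ.1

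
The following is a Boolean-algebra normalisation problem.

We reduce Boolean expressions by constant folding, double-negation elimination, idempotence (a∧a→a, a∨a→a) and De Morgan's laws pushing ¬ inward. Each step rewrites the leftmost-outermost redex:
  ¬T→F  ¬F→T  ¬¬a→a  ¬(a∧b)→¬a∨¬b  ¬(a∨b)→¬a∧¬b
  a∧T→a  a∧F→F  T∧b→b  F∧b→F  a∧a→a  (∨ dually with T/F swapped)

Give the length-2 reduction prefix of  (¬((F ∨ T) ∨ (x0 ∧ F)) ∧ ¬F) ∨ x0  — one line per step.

  start: (¬((F ∨ T) ∨ (x0 ∧ F)) ∧ ¬F) ∨ x0
  step 1: ((¬(F ∨ T) ∧ ¬(x0 ∧ F)) ∧ ¬F) ∨ x0
  step 2: (((¬F ∧ ¬T) ∧ ¬(x0 ∧ F)) ∧ ¬F) ∨ x0

Answer: after 2 steps: (((¬F ∧ ¬T) ∧ ¬(x0 ∧ F)) ∧ ¬F) ∨ x0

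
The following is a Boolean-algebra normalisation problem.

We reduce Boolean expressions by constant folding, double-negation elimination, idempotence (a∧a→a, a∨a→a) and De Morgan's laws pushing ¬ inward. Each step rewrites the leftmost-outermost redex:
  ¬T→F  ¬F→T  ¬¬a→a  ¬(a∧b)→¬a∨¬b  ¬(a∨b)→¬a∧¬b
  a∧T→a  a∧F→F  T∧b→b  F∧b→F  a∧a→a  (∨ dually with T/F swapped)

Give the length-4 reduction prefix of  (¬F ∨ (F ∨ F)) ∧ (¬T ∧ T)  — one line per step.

Answer: after 4 steps: ¬T

Reduction:
  start: (¬F ∨ (F ∨ F)) ∧ (¬T ∧ T)
  [1] (T ∨ (F ∨ F)) ∧ (¬T ∧ T)
  [2] T ∧ (¬T ∧ T)
  [3] ¬T ∧ T
  [4] ¬T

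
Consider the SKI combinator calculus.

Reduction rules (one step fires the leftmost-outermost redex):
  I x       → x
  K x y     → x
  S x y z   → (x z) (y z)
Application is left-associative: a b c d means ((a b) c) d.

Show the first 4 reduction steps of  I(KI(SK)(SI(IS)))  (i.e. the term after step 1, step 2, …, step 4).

Answer: after 4 steps: SIS

Derivation:
  start: I(KI(SK)(SI(IS)))
  step 1: KI(SK)(SI(IS))
  step 2: I(SI(IS))
  step 3: SI(IS)
  step 4: SIS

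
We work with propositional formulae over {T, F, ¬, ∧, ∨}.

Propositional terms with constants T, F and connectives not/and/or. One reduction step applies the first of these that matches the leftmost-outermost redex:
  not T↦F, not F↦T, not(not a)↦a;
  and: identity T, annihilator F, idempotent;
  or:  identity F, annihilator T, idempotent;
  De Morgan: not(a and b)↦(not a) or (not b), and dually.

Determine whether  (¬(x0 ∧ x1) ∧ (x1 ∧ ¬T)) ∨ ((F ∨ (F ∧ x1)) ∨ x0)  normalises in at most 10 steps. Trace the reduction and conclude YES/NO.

  start: (¬(x0 ∧ x1) ∧ (x1 ∧ ¬T)) ∨ ((F ∨ (F ∧ x1)) ∨ x0)
  →1  ((¬x0 ∨ ¬x1) ∧ (x1 ∧ ¬T)) ∨ ((F ∨ (F ∧ x1)) ∨ x0)
  →2  ((¬x0 ∨ ¬x1) ∧ (x1 ∧ F)) ∨ ((F ∨ (F ∧ x1)) ∨ x0)
  →3  ((¬x0 ∨ ¬x1) ∧ F) ∨ ((F ∨ (F ∧ x1)) ∨ x0)
  →4  F ∨ ((F ∨ (F ∧ x1)) ∨ x0)
  →5  (F ∨ (F ∧ x1)) ∨ x0
  →6  (F ∧ x1) ∨ x0
  →7  F ∨ x0
  →8  x0

Answer: YES — reaches normal form x0 in 8 ≤ 10 steps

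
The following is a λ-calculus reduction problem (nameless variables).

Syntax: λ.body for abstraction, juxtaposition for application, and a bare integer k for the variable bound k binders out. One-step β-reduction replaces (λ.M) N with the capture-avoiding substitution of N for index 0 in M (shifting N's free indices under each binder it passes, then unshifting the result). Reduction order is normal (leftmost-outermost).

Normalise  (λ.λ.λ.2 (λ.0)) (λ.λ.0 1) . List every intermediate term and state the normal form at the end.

  start: (λ.λ.λ.2 (λ.0)) (λ.λ.0 1)
  step 1: λ.λ.(λ.λ.0 1) (λ.0)
  step 2: λ.λ.λ.0 (λ.0)

Answer: normal form = λ.λ.λ.0 (λ.0)  (in 2 steps)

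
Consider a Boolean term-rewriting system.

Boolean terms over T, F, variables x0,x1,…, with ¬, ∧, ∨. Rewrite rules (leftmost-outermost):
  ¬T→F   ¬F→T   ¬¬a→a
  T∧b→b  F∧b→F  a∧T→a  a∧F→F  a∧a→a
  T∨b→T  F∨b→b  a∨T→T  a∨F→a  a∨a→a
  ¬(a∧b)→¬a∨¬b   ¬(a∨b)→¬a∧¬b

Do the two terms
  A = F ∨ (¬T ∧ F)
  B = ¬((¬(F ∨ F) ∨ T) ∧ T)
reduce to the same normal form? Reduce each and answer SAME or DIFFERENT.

Answer: SAME — A ⇓ F, B ⇓ F

Reduction:
Term A:
  start: F ∨ (¬T ∧ F)
  [1] ¬T ∧ F
  [2] F

Term B:
  start: ¬((¬(F ∨ F) ∨ T) ∧ T)
  [1] ¬(¬(F ∨ F) ∨ T) ∨ ¬T
  [2] (¬¬(F ∨ F) ∧ ¬T) ∨ ¬T
  [3] ((F ∨ F) ∧ ¬T) ∨ ¬T
  [4] (F ∧ ¬T) ∨ ¬T
  [5] F ∨ ¬T
  [6] ¬T
  [7] F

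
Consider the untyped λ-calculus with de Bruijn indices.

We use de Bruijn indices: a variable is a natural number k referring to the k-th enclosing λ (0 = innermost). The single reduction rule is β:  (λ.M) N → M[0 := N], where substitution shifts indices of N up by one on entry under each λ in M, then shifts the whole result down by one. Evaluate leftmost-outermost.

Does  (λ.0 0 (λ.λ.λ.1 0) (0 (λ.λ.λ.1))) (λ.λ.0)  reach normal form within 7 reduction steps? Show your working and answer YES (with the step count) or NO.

  start: (λ.0 0 (λ.λ.λ.1 0) (0 (λ.λ.λ.1))) (λ.λ.0)
  →1  (λ.λ.0) (λ.λ.0) (λ.λ.λ.1 0) ((λ.λ.0) (λ.λ.λ.1))
  →2  (λ.0) (λ.λ.λ.1 0) ((λ.λ.0) (λ.λ.λ.1))
  →3  (λ.λ.λ.1 0) ((λ.λ.0) (λ.λ.λ.1))
  →4  λ.λ.1 0

Answer: YES — reaches normal form λ.λ.1 0 in 4 ≤ 7 steps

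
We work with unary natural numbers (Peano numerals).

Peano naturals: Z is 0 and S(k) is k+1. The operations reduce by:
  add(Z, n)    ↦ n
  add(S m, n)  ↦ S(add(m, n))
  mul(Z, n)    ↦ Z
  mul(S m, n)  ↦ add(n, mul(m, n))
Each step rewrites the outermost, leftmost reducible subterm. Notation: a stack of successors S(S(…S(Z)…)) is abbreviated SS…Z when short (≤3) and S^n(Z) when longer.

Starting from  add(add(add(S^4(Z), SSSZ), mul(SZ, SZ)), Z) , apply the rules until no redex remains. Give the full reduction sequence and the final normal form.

Answer: normal form = S^8(Z)  (in 26 steps)

Working:
  start: add(add(add(S^4(Z), SSSZ), mul(SZ, SZ)), Z)
  →1  add(add(S(add(SSSZ, SSSZ)), mul(SZ, SZ)), Z)
  →2  add(S(add(add(SSSZ, SSSZ), mul(SZ, SZ))), Z)
  →3  S(add(add(add(SSSZ, SSSZ), mul(SZ, SZ)), Z))
  →4  S(add(add(S(add(SSZ, SSSZ)), mul(SZ, SZ)), Z))
  →5  S(add(S(add(add(SSZ, SSSZ), mul(SZ, SZ))), Z))
  →6  S(S(add(add(add(SSZ, SSSZ), mul(SZ, SZ)), Z)))
  →7  S(S(add(add(S(add(SZ, SSSZ)), mul(SZ, SZ)), Z)))
  →8  S(S(add(S(add(add(SZ, SSSZ), mul(SZ, SZ))), Z)))
  →9  S(S(S(add(add(add(SZ, SSSZ), mul(SZ, SZ)), Z))))
  →10  S(S(S(add(add(S(add(Z, SSSZ)), mul(SZ, SZ)), Z))))
  →11  S(S(S(add(S(add(add(Z, SSSZ), mul(SZ, SZ))), Z))))
  →12  S(S(S(S(add(add(add(Z, SSSZ), mul(SZ, SZ)), Z)))))
  →13  S(S(S(S(add(add(SSSZ, mul(SZ, SZ)), Z)))))
  →14  S(S(S(S(add(S(add(SSZ, mul(SZ, SZ))), Z)))))
  →15  S(S(S(S(S(add(add(SSZ, mul(SZ, SZ)), Z))))))
  →16  S(S(S(S(S(add(S(add(SZ, mul(SZ, SZ))), Z))))))
  →17  S(S(S(S(S(S(add(add(SZ, mul(SZ, SZ)), Z)))))))
  →18  S(S(S(S(S(S(add(S(add(Z, mul(SZ, SZ))), Z)))))))
  →19  S(S(S(S(S(S(S(add(add(Z, mul(SZ, SZ)), Z))))))))
  →20  S(S(S(S(S(S(S(add(mul(SZ, SZ), Z))))))))
  →21  S(S(S(S(S(S(S(add(add(SZ, mul(Z, SZ)), Z))))))))
  →22  S(S(S(S(S(S(S(add(S(add(Z, mul(Z, SZ))), Z))))))))
  →23  S(S(S(S(S(S(S(S(add(add(Z, mul(Z, SZ)), Z)))))))))
  →24  S(S(S(S(S(S(S(S(add(mul(Z, SZ), Z)))))))))
  →25  S(S(S(S(S(S(S(S(add(Z, Z)))))))))
  →26  S^8(Z)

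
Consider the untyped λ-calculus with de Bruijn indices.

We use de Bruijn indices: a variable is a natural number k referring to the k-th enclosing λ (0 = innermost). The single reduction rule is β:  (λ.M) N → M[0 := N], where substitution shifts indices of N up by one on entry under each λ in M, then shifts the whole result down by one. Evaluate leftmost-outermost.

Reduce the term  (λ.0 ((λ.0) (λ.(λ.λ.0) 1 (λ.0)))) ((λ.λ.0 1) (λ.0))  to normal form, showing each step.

Answer: normal form = λ.0  (in 7 steps)

Derivation:
  start: (λ.0 ((λ.0) (λ.(λ.λ.0) 1 (λ.0)))) ((λ.λ.0 1) (λ.0))
  →1  (λ.λ.0 1) (λ.0) ((λ.0) (λ.(λ.λ.0) ((λ.λ.0 1) (λ.0)) (λ.0)))
  →2  (λ.0 (λ.0)) ((λ.0) (λ.(λ.λ.0) ((λ.λ.0 1) (λ.0)) (λ.0)))
  →3  (λ.0) (λ.(λ.λ.0) ((λ.λ.0 1) (λ.0)) (λ.0)) (λ.0)
  →4  (λ.(λ.λ.0) ((λ.λ.0 1) (λ.0)) (λ.0)) (λ.0)
  →5  (λ.λ.0) ((λ.λ.0 1) (λ.0)) (λ.0)
  →6  (λ.0) (λ.0)
  →7  λ.0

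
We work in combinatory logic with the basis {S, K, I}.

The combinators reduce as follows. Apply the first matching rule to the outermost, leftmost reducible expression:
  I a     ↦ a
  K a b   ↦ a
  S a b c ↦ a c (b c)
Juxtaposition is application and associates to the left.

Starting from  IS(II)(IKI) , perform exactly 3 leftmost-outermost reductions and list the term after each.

  start: IS(II)(IKI)
  →1  S(II)(IKI)
  →2  SI(IKI)
  →3  SI(KI)

Answer: after 3 steps: SI(KI)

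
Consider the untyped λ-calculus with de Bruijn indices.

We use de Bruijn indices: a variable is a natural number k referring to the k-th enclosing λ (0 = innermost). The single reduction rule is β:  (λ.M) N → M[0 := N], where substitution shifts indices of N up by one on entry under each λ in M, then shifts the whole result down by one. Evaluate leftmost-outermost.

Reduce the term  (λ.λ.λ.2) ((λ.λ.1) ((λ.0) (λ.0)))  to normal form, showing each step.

Answer: normal form = λ.λ.λ.λ.0  (in 3 steps)

Reduction:
  start: (λ.λ.λ.2) ((λ.λ.1) ((λ.0) (λ.0)))
  [1] λ.λ.(λ.λ.1) ((λ.0) (λ.0))
  [2] λ.λ.λ.(λ.0) (λ.0)
  [3] λ.λ.λ.λ.0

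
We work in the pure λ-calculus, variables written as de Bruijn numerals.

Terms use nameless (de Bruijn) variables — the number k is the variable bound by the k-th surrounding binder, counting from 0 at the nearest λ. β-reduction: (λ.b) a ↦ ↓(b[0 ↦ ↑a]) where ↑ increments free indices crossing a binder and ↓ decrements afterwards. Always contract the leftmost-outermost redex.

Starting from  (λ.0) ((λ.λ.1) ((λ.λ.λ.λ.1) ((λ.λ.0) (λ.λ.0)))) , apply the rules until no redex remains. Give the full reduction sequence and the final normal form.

Answer: normal form = λ.λ.λ.λ.1  (in 3 steps)

Working:
  start: (λ.0) ((λ.λ.1) ((λ.λ.λ.λ.1) ((λ.λ.0) (λ.λ.0))))
  [1] (λ.λ.1) ((λ.λ.λ.λ.1) ((λ.λ.0) (λ.λ.0)))
  [2] λ.(λ.λ.λ.λ.1) ((λ.λ.0) (λ.λ.0))
  [3] λ.λ.λ.λ.1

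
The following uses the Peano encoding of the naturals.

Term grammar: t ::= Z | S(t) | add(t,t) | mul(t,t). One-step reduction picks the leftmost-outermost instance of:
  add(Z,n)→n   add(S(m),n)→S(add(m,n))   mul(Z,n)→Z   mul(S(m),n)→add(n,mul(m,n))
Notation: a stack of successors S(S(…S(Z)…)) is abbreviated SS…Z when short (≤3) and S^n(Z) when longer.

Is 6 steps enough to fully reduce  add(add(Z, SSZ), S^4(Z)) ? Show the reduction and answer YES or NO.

Answer: YES — reaches normal form S^6(Z) in 4 ≤ 6 steps

Reduction:
  start: add(add(Z, SSZ), S^4(Z))
  [1] add(SSZ, S^4(Z))
  [2] S(add(SZ, S^4(Z)))
  [3] S(S(add(Z, S^4(Z))))
  [4] S^6(Z)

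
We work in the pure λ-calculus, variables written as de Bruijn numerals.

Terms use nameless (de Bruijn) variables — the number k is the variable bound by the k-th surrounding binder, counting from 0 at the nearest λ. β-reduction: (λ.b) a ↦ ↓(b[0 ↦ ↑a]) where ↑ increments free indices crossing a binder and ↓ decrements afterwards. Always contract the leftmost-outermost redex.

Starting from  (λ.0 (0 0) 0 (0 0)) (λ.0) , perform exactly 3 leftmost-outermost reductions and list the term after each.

Answer: after 3 steps: (λ.0) (λ.0) ((λ.0) (λ.0))

Working:
  start: (λ.0 (0 0) 0 (0 0)) (λ.0)
  step 1: (λ.0) ((λ.0) (λ.0)) (λ.0) ((λ.0) (λ.0))
  step 2: (λ.0) (λ.0) (λ.0) ((λ.0) (λ.0))
  step 3: (λ.0) (λ.0) ((λ.0) (λ.0))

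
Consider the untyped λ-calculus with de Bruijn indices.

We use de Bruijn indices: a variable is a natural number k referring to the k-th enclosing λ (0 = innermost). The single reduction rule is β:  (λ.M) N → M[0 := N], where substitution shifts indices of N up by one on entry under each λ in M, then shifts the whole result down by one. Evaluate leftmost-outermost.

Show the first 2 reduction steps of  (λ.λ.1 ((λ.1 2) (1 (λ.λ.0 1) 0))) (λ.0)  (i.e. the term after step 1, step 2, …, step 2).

Answer: after 2 steps: λ.(λ.1 (λ.0)) ((λ.0) (λ.λ.0 1) 0)

Derivation:
  start: (λ.λ.1 ((λ.1 2) (1 (λ.λ.0 1) 0))) (λ.0)
  [1] λ.(λ.0) ((λ.1 (λ.0)) ((λ.0) (λ.λ.0 1) 0))
  [2] λ.(λ.1 (λ.0)) ((λ.0) (λ.λ.0 1) 0)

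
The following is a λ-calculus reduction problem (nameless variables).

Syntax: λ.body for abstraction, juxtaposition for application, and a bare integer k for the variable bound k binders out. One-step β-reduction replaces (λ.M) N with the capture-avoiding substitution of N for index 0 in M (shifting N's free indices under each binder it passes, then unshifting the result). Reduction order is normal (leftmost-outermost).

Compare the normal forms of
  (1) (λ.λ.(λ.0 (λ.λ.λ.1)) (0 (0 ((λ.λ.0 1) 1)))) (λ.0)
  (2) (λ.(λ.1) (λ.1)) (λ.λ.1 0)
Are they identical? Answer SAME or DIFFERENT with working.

Term A:
  start: (λ.λ.(λ.0 (λ.λ.λ.1)) (0 (0 ((λ.λ.0 1) 1)))) (λ.0)
  →1  λ.(λ.0 (λ.λ.λ.1)) (0 (0 ((λ.λ.0 1) (λ.0))))
  →2  λ.0 (0 ((λ.λ.0 1) (λ.0))) (λ.λ.λ.1)
  →3  λ.0 (0 (λ.0 (λ.0))) (λ.λ.λ.1)

Term B:
  start: (λ.(λ.1) (λ.1)) (λ.λ.1 0)
  →1  (λ.λ.λ.1 0) (λ.λ.λ.1 0)
  →2  λ.λ.1 0

Answer: DIFFERENT — A ⇓ λ.0 (0 (λ.0 (λ.0))) (λ.λ.λ.1), B ⇓ λ.λ.1 0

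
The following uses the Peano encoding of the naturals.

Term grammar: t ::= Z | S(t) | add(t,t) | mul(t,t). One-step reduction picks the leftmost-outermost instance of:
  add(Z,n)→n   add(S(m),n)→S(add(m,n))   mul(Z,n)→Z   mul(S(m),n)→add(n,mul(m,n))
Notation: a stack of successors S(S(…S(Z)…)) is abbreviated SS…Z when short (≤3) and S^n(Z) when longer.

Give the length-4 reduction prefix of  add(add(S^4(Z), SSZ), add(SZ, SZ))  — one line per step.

  start: add(add(S^4(Z), SSZ), add(SZ, SZ))
  step 1: add(S(add(SSSZ, SSZ)), add(SZ, SZ))
  step 2: S(add(add(SSSZ, SSZ), add(SZ, SZ)))
  step 3: S(add(S(add(SSZ, SSZ)), add(SZ, SZ)))
  step 4: S(S(add(add(SSZ, SSZ), add(SZ, SZ))))

Answer: after 4 steps: S(S(add(add(SSZ, SSZ), add(SZ, SZ))))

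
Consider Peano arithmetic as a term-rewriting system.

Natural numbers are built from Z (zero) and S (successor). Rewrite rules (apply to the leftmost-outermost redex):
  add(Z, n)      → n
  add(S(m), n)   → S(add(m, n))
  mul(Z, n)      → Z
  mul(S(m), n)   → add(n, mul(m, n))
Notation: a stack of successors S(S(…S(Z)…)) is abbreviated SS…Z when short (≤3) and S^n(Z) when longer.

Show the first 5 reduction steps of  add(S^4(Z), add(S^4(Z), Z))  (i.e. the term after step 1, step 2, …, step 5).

Answer: after 5 steps: S(S(S(S(add(S^4(Z), Z)))))

Derivation:
  start: add(S^4(Z), add(S^4(Z), Z))
  [1] S(add(SSSZ, add(S^4(Z), Z)))
  [2] S(S(add(SSZ, add(S^4(Z), Z))))
  [3] S(S(S(add(SZ, add(S^4(Z), Z)))))
  [4] S(S(S(S(add(Z, add(S^4(Z), Z))))))
  [5] S(S(S(S(add(S^4(Z), Z)))))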